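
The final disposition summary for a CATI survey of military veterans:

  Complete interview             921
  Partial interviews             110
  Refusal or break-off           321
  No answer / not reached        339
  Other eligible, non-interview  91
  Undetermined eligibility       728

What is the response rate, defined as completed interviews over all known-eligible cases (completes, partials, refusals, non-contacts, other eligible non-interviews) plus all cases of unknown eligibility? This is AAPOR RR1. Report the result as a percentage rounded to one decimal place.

Num: 921
Denom: 921 + 110 + 321 + 339 + 91 + 728 = 2510
RR1 = 921 / 2510 = 0.3669

36.7%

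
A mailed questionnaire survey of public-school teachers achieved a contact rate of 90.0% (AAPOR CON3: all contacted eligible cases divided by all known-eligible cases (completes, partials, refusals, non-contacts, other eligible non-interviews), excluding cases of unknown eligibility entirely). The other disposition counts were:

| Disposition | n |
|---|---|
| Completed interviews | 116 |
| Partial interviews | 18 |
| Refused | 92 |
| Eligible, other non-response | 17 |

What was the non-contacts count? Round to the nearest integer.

Top: 116 + 18 + 92 + 17 = 243
CON3 = 243 / D = 0.900
D = 243 / 0.900 = 270.0
Remaining denominator categories sum to 243
non-contacts = 270.0 − 243 ≈ 27

27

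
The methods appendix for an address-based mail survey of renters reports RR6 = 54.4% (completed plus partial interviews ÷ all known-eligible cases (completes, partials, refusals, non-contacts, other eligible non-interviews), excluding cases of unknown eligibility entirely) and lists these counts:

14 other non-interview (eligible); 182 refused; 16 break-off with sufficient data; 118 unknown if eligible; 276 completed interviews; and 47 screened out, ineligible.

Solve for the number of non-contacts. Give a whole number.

49

Top: 276 + 16 = 292
RR6 = 292 / D = 0.544
D = 292 / 0.544 = 536.8
Remaining denominator categories sum to 488
non-contacts = 536.8 − 488 ≈ 49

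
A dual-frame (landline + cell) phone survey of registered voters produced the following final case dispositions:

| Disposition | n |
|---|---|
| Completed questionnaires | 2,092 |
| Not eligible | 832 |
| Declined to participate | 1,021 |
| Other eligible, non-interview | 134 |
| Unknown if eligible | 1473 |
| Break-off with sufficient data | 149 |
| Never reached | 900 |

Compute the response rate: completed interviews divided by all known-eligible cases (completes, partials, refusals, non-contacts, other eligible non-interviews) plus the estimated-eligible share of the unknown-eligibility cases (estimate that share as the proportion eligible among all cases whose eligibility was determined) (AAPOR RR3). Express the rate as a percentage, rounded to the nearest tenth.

Numerator: 2092
Eligible (known): 2092 + 149 + 1021 + 900 + 134 = 4296
e = 4296 / (4296 + 832) = 4296 / 5128 = 0.8378
Eligible share of unknowns: 0.8378 × 1473 = 1234.08
Base: 4296 + 1234.08 = 5530.08
RR3 = 2092 / 5530.08 = 0.3783

37.8%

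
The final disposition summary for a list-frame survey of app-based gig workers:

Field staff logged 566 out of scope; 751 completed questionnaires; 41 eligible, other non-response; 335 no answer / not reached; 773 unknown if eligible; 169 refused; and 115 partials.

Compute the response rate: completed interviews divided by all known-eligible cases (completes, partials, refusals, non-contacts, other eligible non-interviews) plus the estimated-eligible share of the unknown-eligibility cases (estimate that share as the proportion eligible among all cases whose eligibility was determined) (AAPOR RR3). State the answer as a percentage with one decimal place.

Numerator: 751
Eligible (known): 751 + 115 + 169 + 335 + 41 = 1411
e = 1411 / (1411 + 566) = 1411 / 1977 = 0.7137
e × U: 0.7137 × 773 = 551.69
Denominator: 1411 + 551.69 = 1962.69
RR3 = 751 / 1962.69 = 0.3826

38.3%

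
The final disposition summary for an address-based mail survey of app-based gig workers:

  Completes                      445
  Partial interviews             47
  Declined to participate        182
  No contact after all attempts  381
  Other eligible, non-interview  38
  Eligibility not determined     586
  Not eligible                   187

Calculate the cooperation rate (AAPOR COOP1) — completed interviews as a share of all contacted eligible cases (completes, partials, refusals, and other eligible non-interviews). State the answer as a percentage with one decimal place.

62.5%

Numerator: 445
Denominator: 445 + 47 + 182 + 38 = 712
COOP1 = 445 / 712 = 0.6250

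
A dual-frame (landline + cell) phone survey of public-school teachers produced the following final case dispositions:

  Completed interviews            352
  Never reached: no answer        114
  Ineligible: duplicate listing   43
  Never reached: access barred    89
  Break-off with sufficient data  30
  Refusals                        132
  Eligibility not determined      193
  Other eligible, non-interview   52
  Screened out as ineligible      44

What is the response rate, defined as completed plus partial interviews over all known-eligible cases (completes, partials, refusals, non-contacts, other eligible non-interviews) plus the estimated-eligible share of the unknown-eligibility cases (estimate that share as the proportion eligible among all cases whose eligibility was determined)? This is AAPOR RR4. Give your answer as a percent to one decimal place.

40.5%

Non-contacts = 114 + 89 = 203
Not eligible = 44 + 43 = 87
Top → 352 + 30 = 382
Determined eligible → 352 + 30 + 132 + 203 + 52 = 769
e = 769 / (769 + 87) = 769 / 856 = 0.8984
Eligible share of unknowns → 0.8984 × 193 = 173.39
Denominator → 769 + 173.39 = 942.39
RR4 = 382 / 942.39 = 0.4054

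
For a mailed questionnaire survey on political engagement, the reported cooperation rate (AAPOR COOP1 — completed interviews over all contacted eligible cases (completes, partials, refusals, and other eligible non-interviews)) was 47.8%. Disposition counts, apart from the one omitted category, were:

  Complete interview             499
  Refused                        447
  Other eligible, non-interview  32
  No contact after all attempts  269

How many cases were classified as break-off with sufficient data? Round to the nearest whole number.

66

COOP1 = 499 / D = 0.478
D = 499 / 0.478 = 1043.9
Remaining denominator categories sum to 978
break-off with sufficient data = 1043.9 − 978 ≈ 66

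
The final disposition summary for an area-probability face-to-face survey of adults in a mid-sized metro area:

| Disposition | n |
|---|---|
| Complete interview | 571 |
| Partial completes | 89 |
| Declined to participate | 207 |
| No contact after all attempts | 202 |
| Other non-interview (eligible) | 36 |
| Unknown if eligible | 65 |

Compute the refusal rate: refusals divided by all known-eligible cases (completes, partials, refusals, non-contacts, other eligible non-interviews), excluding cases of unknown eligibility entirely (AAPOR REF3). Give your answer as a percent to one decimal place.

Numerator → 207
Base → 571 + 89 + 207 + 202 + 36 = 1105
REF3 = 207 / 1105 = 0.1873

18.7%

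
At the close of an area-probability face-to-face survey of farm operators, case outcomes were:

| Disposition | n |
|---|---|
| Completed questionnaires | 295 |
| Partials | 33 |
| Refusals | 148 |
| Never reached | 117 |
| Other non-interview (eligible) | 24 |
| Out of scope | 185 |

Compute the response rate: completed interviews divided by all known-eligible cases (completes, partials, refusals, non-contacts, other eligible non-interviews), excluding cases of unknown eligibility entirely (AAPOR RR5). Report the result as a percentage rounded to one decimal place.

Numerator: 295
Denom: 295 + 33 + 148 + 117 + 24 = 617
RR5 = 295 / 617 = 0.4781

47.8%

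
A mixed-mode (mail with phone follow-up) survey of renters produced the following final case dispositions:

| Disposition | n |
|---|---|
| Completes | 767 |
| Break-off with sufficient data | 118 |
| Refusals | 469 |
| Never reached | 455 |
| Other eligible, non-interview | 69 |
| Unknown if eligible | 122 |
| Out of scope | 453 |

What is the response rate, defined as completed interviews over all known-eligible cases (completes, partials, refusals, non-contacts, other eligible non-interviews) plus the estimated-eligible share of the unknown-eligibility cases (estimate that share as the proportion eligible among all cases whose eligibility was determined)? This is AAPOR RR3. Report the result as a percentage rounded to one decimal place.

38.8%

Num = 767
Known eligible = 767 + 118 + 469 + 455 + 69 = 1878
e = 1878 / (1878 + 453) = 1878 / 2331 = 0.8057
Eligible share of unknowns = 0.8057 × 122 = 98.30
Denominator = 1878 + 98.30 = 1976.30
RR3 = 767 / 1976.30 = 0.3881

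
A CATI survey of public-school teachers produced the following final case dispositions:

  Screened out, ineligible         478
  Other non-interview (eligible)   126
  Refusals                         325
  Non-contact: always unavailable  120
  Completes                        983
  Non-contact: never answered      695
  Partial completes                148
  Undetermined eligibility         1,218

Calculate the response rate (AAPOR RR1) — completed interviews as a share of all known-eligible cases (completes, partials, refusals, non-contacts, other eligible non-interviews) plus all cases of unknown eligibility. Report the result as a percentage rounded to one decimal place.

27.2%

Never reached = 695 + 120 = 815
Top = 983
Denominator = 983 + 148 + 325 + 815 + 126 + 1218 = 3615
RR1 = 983 / 3615 = 0.2719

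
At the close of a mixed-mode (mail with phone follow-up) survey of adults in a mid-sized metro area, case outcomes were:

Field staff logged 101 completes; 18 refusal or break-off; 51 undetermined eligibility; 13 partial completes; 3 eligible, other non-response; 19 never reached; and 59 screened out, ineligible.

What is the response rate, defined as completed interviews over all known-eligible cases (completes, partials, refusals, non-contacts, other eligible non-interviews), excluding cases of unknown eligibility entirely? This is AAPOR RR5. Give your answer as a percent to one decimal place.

65.6%

Numerator: 101
Denominator: 101 + 13 + 18 + 19 + 3 = 154
RR5 = 101 / 154 = 0.6558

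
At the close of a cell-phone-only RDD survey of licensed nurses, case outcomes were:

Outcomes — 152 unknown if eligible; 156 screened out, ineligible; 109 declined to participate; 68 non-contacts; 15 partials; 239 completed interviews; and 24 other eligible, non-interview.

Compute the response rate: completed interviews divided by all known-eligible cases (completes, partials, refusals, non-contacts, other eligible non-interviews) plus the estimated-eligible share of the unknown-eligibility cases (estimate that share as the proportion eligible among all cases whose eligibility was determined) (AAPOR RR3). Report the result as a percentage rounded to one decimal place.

42.1%

Numerator: 239
Eligible (known): 239 + 15 + 109 + 68 + 24 = 455
e = 455 / (455 + 156) = 455 / 611 = 0.7447
Eligible share of unknowns: 0.7447 × 152 = 113.19
Base: 455 + 113.19 = 568.19
RR3 = 239 / 568.19 = 0.4206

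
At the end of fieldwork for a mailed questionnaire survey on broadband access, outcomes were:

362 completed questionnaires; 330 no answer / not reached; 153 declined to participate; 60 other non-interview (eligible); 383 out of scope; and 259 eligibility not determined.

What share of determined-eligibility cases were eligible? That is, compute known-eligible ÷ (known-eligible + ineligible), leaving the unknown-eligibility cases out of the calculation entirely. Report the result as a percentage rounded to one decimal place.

Determined eligible = 362 + 153 + 330 + 60 = 905
e = 905 / (905 + 383) = 905 / 1288 = 0.7026

70.3%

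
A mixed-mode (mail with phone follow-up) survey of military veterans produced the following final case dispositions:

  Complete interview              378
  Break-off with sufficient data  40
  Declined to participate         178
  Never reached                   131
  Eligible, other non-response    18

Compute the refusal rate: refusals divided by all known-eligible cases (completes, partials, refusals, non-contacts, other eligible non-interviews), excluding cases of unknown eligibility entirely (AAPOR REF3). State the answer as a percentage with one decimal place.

23.9%

Top: 178
Denominator: 378 + 40 + 178 + 131 + 18 = 745
REF3 = 178 / 745 = 0.2389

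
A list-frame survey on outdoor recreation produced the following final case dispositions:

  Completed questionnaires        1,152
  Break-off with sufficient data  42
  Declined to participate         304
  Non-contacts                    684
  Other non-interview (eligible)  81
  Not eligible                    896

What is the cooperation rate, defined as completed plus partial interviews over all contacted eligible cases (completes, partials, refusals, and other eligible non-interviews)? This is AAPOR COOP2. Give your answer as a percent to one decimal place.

Numerator: 1152 + 42 = 1194
Denom: 1152 + 42 + 304 + 81 = 1579
COOP2 = 1194 / 1579 = 0.7562

75.6%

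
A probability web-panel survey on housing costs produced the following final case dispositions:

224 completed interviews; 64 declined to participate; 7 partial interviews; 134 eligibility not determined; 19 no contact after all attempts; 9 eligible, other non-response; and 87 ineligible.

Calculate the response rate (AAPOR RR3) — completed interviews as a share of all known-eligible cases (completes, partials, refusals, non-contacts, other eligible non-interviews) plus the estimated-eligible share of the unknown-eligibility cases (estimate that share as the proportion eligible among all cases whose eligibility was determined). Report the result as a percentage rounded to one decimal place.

Top: 224
Known eligible: 224 + 7 + 64 + 19 + 9 = 323
e = 323 / (323 + 87) = 323 / 410 = 0.7878
e × U: 0.7878 × 134 = 105.57
Denominator: 323 + 105.57 = 428.57
RR3 = 224 / 428.57 = 0.5227

52.3%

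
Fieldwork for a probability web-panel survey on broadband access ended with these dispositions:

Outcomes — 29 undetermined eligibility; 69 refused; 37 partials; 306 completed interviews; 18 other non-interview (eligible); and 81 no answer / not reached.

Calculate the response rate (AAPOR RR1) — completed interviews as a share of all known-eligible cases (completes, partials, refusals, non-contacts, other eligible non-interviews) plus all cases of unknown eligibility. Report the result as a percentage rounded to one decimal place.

Top → 306
Denom → 306 + 37 + 69 + 81 + 18 + 29 = 540
RR1 = 306 / 540 = 0.5667

56.7%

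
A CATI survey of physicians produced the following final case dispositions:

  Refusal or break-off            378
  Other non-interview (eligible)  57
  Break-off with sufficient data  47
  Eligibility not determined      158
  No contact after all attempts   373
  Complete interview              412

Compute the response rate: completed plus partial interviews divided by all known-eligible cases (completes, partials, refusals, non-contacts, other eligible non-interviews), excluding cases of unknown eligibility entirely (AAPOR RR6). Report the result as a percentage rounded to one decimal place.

36.2%

Numerator: 412 + 47 = 459
Base: 412 + 47 + 378 + 373 + 57 = 1267
RR6 = 459 / 1267 = 0.3623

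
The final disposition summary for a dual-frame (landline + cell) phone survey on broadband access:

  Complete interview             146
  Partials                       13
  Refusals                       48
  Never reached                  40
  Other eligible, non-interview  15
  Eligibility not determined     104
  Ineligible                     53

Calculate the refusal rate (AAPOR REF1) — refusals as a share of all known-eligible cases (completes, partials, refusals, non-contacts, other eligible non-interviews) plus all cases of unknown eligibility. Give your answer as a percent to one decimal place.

13.1%

Top: 48
Denom: 146 + 13 + 48 + 40 + 15 + 104 = 366
REF1 = 48 / 366 = 0.1311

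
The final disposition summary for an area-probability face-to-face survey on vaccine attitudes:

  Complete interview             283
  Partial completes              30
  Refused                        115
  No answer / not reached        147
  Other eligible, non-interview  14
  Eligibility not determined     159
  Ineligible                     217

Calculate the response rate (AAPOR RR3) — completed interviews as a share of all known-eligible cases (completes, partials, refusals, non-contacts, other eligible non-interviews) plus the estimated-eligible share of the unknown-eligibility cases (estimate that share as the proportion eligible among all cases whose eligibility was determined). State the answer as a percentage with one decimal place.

Num: 283
Known eligible: 283 + 30 + 115 + 147 + 14 = 589
e = 589 / (589 + 217) = 589 / 806 = 0.7308
Estimated eligible among unknowns: 0.7308 × 159 = 116.20
Base: 589 + 116.20 = 705.20
RR3 = 283 / 705.20 = 0.4013

40.1%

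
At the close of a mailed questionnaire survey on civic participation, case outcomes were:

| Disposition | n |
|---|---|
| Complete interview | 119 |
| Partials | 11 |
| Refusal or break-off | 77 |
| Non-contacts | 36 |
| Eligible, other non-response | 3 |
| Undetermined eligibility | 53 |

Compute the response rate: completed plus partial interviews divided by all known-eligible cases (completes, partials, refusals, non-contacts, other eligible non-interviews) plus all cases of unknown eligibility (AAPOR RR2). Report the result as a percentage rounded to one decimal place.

Top → 119 + 11 = 130
Denominator → 119 + 11 + 77 + 36 + 3 + 53 = 299
RR2 = 130 / 299 = 0.4348

43.5%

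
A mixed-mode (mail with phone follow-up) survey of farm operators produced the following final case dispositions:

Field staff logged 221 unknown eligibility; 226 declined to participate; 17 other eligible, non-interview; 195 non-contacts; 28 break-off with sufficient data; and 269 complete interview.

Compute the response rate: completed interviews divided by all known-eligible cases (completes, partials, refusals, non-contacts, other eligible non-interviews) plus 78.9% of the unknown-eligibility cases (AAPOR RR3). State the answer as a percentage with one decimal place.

29.6%

Num → 269
Eligible (known) → 269 + 28 + 226 + 195 + 17 = 735
Estimated eligible among unknowns → 0.7890 × 221 = 174.37
Denominator → 735 + 174.37 = 909.37
RR3 = 269 / 909.37 = 0.2958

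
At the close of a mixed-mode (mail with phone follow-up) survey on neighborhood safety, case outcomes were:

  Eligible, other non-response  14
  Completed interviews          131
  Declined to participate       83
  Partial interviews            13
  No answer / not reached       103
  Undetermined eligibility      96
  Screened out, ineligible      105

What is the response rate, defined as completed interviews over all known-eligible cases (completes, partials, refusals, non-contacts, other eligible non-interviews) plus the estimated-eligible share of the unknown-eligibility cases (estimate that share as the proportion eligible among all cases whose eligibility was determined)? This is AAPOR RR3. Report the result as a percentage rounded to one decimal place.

Num: 131
Determined eligible: 131 + 13 + 83 + 103 + 14 = 344
e = 344 / (344 + 105) = 344 / 449 = 0.7661
Eligible share of unknowns: 0.7661 × 96 = 73.55
Denominator: 344 + 73.55 = 417.55
RR3 = 131 / 417.55 = 0.3137

31.4%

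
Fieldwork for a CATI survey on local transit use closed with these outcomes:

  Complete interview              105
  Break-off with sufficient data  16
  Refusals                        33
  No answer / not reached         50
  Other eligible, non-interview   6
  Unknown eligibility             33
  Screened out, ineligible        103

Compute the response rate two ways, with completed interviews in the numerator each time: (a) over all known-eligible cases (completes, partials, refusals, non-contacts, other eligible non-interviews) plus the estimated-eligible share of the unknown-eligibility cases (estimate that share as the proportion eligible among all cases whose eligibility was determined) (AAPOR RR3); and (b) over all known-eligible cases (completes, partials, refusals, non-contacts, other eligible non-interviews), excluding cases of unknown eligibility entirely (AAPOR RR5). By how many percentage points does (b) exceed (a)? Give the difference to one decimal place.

Numerator → 105
Known eligible → 105 + 16 + 33 + 50 + 6 = 210
e = 210 / (210 + 103) = 210 / 313 = 0.6709
e × U → 0.6709 × 33 = 22.14
Base → 210 + 22.14 = 232.14
RR3 = 105 / 232.14 = 0.4523
Base → 105 + 16 + 33 + 50 + 6 = 210
RR5 = 105 / 210 = 0.5000
Difference = 50.00 − 45.23 = 4.77 percentage points

4.8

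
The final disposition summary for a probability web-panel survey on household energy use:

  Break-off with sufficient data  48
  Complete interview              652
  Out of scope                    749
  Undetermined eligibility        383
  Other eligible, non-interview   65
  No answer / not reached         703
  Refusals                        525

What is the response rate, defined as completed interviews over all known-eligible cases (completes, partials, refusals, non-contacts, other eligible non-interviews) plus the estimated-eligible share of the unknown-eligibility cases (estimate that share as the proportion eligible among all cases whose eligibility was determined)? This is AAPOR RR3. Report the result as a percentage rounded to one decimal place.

Num: 652
Known eligible: 652 + 48 + 525 + 703 + 65 = 1993
e = 1993 / (1993 + 749) = 1993 / 2742 = 0.7268
Eligible share of unknowns: 0.7268 × 383 = 278.36
Denom: 1993 + 278.36 = 2271.36
RR3 = 652 / 2271.36 = 0.2871

28.7%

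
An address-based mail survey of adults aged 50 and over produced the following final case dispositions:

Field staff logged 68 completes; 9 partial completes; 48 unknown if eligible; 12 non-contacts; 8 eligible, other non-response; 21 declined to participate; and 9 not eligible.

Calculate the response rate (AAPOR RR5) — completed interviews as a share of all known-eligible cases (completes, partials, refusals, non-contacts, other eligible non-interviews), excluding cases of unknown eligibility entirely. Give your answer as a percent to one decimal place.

Numerator = 68
Base = 68 + 9 + 21 + 12 + 8 = 118
RR5 = 68 / 118 = 0.5763

57.6%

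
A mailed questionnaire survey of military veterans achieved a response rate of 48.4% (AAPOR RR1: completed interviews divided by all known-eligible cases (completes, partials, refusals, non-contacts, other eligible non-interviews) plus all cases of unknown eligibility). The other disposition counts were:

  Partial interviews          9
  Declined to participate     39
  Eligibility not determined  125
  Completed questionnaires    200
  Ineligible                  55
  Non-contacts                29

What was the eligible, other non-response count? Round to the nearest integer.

11

RR1 = 200 / D = 0.484
D = 200 / 0.484 = 413.2
Rest of base = 402
eligible, other non-response = 413.2 − 402 ≈ 11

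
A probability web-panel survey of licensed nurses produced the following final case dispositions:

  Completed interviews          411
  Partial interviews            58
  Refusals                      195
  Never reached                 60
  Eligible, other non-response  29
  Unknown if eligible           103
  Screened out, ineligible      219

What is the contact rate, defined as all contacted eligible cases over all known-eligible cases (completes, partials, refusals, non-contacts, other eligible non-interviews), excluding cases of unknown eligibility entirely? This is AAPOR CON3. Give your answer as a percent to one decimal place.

Numerator → 411 + 58 + 195 + 29 = 693
Base → 411 + 58 + 195 + 60 + 29 = 753
CON3 = 693 / 753 = 0.9203

92.0%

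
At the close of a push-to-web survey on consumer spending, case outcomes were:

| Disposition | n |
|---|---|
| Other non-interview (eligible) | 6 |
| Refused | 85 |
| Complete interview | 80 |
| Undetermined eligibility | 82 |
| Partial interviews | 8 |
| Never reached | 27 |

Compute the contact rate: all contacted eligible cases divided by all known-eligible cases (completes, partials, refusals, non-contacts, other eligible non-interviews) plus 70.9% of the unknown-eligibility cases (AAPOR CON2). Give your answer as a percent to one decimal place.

Top = 80 + 8 + 85 + 6 = 179
Known eligible = 80 + 8 + 85 + 27 + 6 = 206
Estimated eligible among unknowns = 0.7090 × 82 = 58.14
Base = 206 + 58.14 = 264.14
CON2 = 179 / 264.14 = 0.6777

67.8%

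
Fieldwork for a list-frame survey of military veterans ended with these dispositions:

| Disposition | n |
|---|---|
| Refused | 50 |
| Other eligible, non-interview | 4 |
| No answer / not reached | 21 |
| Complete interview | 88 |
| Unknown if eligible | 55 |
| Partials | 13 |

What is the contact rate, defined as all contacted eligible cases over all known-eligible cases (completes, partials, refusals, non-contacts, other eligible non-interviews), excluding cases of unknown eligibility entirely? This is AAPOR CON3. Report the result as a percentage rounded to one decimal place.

88.1%

Num → 88 + 13 + 50 + 4 = 155
Denominator → 88 + 13 + 50 + 21 + 4 = 176
CON3 = 155 / 176 = 0.8807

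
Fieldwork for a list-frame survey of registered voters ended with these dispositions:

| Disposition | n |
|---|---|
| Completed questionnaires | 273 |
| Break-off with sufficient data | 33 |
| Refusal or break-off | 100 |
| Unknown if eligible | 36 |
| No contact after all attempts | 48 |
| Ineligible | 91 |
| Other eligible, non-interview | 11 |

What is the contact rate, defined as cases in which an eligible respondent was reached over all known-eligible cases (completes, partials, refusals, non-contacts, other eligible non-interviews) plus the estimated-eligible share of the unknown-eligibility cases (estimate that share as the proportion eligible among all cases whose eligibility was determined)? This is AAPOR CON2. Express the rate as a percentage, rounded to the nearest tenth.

84.2%

Numerator: 273 + 33 + 100 + 11 = 417
Eligible (known): 273 + 33 + 100 + 48 + 11 = 465
e = 465 / (465 + 91) = 465 / 556 = 0.8363
Eligible share of unknowns: 0.8363 × 36 = 30.11
Base: 465 + 30.11 = 495.11
CON2 = 417 / 495.11 = 0.8422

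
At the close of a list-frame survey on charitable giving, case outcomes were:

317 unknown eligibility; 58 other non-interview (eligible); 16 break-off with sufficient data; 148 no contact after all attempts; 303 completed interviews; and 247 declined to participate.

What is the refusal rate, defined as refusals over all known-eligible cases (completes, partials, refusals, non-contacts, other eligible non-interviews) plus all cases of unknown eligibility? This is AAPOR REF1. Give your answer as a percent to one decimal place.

22.7%

Top: 247
Denominator: 303 + 16 + 247 + 148 + 58 + 317 = 1089
REF1 = 247 / 1089 = 0.2268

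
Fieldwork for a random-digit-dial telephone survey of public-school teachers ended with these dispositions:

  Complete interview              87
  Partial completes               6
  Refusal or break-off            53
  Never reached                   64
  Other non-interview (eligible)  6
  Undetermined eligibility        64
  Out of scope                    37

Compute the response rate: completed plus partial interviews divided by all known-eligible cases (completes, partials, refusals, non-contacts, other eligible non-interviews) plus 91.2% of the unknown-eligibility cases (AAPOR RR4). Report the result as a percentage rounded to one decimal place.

33.9%

Num = 87 + 6 = 93
Known eligible = 87 + 6 + 53 + 64 + 6 = 216
Eligible share of unknowns = 0.9120 × 64 = 58.37
Denom = 216 + 58.37 = 274.37
RR4 = 93 / 274.37 = 0.3390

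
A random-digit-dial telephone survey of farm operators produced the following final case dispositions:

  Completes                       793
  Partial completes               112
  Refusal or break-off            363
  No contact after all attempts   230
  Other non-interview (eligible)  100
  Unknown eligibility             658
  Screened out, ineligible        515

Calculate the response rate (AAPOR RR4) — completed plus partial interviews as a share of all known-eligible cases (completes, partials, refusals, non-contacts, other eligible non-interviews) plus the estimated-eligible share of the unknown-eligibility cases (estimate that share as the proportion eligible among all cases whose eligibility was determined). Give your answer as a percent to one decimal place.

43.2%

Numerator: 793 + 112 = 905
Determined eligible: 793 + 112 + 363 + 230 + 100 = 1598
e = 1598 / (1598 + 515) = 1598 / 2113 = 0.7563
Eligible share of unknowns: 0.7563 × 658 = 497.65
Denom: 1598 + 497.65 = 2095.65
RR4 = 905 / 2095.65 = 0.4318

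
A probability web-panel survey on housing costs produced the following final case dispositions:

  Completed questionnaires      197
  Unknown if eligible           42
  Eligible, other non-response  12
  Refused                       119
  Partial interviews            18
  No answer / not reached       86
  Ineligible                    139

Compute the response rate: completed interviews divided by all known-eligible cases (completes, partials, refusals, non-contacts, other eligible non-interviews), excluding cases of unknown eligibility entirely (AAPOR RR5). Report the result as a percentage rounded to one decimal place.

Top: 197
Denom: 197 + 18 + 119 + 86 + 12 = 432
RR5 = 197 / 432 = 0.4560

45.6%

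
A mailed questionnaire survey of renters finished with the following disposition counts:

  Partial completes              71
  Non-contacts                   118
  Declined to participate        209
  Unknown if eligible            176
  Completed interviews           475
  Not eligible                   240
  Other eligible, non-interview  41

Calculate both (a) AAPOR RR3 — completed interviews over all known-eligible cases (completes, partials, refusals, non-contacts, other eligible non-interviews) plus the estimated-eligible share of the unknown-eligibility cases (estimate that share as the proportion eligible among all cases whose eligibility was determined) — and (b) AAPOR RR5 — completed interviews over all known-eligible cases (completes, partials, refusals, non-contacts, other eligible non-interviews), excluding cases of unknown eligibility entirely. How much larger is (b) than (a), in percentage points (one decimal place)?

6.9

Num → 475
Known eligible → 475 + 71 + 209 + 118 + 41 = 914
e = 914 / (914 + 240) = 914 / 1154 = 0.7920
Estimated eligible among unknowns → 0.7920 × 176 = 139.39
Denom → 914 + 139.39 = 1053.39
RR3 = 475 / 1053.39 = 0.4509
Denom → 475 + 71 + 209 + 118 + 41 = 914
RR5 = 475 / 914 = 0.5197
Difference = 51.97 − 45.09 = 6.88 percentage points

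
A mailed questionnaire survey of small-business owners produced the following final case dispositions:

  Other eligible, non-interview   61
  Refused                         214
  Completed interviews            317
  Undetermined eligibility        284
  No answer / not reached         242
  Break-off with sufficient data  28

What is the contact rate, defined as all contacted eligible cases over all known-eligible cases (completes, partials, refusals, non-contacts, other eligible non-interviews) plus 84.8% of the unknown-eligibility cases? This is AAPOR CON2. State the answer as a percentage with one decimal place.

Num = 317 + 28 + 214 + 61 = 620
Known eligible = 317 + 28 + 214 + 242 + 61 = 862
Eligible share of unknowns = 0.8480 × 284 = 240.83
Denominator = 862 + 240.83 = 1102.83
CON2 = 620 / 1102.83 = 0.5622

56.2%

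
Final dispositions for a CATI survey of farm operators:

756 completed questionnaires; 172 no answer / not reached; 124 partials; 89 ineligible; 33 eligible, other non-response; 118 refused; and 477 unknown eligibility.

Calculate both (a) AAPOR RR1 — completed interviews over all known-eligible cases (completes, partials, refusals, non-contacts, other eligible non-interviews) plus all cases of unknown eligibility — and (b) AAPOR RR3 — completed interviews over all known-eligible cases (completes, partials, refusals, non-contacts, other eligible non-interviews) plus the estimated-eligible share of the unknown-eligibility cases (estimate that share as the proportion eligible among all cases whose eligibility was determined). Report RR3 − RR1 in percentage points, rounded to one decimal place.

0.9

Numerator: 756
Denominator: 756 + 124 + 118 + 172 + 33 + 477 = 1680
RR1 = 756 / 1680 = 0.4500
Known eligible: 756 + 124 + 118 + 172 + 33 = 1203
e = 1203 / (1203 + 89) = 1203 / 1292 = 0.9311
Estimated eligible among unknowns: 0.9311 × 477 = 444.13
Denominator: 1203 + 444.13 = 1647.13
RR3 = 756 / 1647.13 = 0.4590
Difference = 45.90 − 45.00 = 0.90 percentage points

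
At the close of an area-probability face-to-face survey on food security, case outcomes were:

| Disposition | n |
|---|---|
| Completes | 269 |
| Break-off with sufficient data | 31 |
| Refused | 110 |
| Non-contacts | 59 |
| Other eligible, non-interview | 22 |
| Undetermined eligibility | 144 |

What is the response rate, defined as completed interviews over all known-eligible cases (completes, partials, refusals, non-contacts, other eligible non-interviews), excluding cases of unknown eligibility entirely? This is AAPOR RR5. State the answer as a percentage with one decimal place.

Top: 269
Base: 269 + 31 + 110 + 59 + 22 = 491
RR5 = 269 / 491 = 0.5479

54.8%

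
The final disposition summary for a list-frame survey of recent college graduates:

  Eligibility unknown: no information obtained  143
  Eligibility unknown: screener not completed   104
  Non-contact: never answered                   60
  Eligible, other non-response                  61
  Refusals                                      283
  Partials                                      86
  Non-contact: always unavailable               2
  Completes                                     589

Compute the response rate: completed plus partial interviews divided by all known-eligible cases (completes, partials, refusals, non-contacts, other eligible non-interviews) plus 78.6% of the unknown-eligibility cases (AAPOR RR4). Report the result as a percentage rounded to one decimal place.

Never reached = 60 + 2 = 62
Unknown eligibility = 104 + 143 = 247
Top → 589 + 86 = 675
Known eligible → 589 + 86 + 283 + 62 + 61 = 1081
Estimated eligible among unknowns → 0.7860 × 247 = 194.14
Denom → 1081 + 194.14 = 1275.14
RR4 = 675 / 1275.14 = 0.5294

52.9%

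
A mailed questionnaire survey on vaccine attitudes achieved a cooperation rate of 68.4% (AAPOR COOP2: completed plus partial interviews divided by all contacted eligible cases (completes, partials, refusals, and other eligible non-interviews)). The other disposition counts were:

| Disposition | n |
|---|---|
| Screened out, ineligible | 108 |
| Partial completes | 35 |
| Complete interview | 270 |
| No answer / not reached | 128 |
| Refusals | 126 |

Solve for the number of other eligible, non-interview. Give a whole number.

Numerator = 270 + 35 = 305
COOP2 = 305 / D = 0.684
D = 305 / 0.684 = 445.9
Rest of base = 431
other eligible, non-interview = 445.9 − 431 ≈ 15

15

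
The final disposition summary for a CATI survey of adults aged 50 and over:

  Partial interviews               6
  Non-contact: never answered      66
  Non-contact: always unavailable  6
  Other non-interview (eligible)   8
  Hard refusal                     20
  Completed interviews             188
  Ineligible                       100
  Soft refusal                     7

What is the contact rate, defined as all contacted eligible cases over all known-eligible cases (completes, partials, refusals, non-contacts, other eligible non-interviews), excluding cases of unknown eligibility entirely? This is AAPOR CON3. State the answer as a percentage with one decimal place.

76.1%

Refused = 20 + 7 = 27
No answer / not reached = 66 + 6 = 72
Numerator = 188 + 6 + 27 + 8 = 229
Denom = 188 + 6 + 27 + 72 + 8 = 301
CON3 = 229 / 301 = 0.7608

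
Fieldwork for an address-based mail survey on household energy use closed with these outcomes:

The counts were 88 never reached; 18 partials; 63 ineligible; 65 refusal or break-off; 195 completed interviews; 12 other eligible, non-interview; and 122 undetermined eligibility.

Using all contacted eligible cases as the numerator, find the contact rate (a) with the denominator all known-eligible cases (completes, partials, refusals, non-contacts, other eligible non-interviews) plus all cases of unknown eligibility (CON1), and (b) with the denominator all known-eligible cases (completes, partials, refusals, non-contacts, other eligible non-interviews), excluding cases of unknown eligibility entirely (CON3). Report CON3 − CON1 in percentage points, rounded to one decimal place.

18.7

Num → 195 + 18 + 65 + 12 = 290
Base → 195 + 18 + 65 + 88 + 12 + 122 = 500
CON1 = 290 / 500 = 0.5800
Base → 195 + 18 + 65 + 88 + 12 = 378
CON3 = 290 / 378 = 0.7672
Difference = 76.72 − 58.00 = 18.72 percentage points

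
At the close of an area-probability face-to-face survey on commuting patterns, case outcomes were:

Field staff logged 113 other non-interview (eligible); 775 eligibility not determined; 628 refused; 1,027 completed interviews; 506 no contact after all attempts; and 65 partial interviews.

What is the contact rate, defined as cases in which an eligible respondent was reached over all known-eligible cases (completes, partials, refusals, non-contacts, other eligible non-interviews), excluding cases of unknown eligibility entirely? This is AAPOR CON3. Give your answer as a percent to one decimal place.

Num = 1027 + 65 + 628 + 113 = 1833
Denom = 1027 + 65 + 628 + 506 + 113 = 2339
CON3 = 1833 / 2339 = 0.7837

78.4%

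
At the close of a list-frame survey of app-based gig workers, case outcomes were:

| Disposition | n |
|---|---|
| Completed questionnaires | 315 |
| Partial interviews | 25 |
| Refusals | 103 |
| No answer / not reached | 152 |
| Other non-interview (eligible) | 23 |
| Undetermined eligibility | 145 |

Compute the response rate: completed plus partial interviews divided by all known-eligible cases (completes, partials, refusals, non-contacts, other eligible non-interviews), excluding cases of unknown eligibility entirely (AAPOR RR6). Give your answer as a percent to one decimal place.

Num = 315 + 25 = 340
Base = 315 + 25 + 103 + 152 + 23 = 618
RR6 = 340 / 618 = 0.5502

55.0%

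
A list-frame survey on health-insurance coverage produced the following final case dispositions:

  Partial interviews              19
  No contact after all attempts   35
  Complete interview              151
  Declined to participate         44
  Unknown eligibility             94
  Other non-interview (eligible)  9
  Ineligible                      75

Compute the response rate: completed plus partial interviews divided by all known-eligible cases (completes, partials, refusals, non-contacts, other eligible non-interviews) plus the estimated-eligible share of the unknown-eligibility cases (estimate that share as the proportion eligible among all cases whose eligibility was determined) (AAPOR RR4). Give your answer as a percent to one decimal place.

51.4%

Numerator: 151 + 19 = 170
Eligible (known): 151 + 19 + 44 + 35 + 9 = 258
e = 258 / (258 + 75) = 258 / 333 = 0.7748
e × U: 0.7748 × 94 = 72.83
Base: 258 + 72.83 = 330.83
RR4 = 170 / 330.83 = 0.5139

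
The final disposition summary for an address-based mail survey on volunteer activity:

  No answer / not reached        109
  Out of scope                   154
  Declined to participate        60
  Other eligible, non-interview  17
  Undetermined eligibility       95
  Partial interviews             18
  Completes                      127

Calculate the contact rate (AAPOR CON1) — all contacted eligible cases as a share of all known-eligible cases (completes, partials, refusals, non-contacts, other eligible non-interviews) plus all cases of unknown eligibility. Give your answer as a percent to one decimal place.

Top: 127 + 18 + 60 + 17 = 222
Denominator: 127 + 18 + 60 + 109 + 17 + 95 = 426
CON1 = 222 / 426 = 0.5211

52.1%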